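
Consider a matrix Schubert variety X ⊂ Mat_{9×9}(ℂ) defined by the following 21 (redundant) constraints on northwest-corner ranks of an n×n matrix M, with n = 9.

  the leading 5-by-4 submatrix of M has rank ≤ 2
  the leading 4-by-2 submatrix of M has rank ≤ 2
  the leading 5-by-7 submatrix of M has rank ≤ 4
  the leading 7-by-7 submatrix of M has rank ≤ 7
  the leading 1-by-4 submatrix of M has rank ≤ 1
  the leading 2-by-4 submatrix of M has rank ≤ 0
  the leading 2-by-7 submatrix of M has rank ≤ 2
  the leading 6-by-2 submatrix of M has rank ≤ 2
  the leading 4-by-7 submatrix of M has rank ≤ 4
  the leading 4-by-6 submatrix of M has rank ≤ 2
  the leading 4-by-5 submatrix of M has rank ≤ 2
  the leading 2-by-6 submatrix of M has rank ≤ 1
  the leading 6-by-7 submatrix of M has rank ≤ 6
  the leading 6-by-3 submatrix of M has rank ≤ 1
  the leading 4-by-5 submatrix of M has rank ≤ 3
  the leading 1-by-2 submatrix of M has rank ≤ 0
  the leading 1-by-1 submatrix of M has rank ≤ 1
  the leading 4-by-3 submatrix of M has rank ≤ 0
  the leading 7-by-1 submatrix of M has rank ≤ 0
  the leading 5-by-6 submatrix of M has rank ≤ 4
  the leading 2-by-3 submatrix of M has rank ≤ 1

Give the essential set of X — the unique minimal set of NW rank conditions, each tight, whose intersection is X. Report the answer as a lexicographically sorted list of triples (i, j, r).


Rank table r_w(9×9) implied by the 21 constraints:

  i=1: 0  0  0  0  1  1  1  1  1
  i=2: 0  0  0  0  1  1  2  2  2
  i=3: 0  0  0  1  2  2  3  3  3
  i=4: 0  0  0  1  2  2  3  4  4
  i=5: 0  1  1  2  3  3  4  5  5
  i=6: 0  1  1  2  3  4  5  6  6
  i=7: 0  1  2  3  4  5  6  7  7
  i=8: 1  2  3  4  5  6  7  8  8
  i=9: 1  2  3  4  5  6  7  8  9

giving w = (5, 7, 4, 8, 2, 6, 3, 1, 9) via Δ²R.

Fulton essential set (6 of the 20 Rothe cells):

[(2, 4, 0), (2, 6, 1), (4, 3, 0), (4, 6, 2), (6, 3, 1), (7, 1, 0)]


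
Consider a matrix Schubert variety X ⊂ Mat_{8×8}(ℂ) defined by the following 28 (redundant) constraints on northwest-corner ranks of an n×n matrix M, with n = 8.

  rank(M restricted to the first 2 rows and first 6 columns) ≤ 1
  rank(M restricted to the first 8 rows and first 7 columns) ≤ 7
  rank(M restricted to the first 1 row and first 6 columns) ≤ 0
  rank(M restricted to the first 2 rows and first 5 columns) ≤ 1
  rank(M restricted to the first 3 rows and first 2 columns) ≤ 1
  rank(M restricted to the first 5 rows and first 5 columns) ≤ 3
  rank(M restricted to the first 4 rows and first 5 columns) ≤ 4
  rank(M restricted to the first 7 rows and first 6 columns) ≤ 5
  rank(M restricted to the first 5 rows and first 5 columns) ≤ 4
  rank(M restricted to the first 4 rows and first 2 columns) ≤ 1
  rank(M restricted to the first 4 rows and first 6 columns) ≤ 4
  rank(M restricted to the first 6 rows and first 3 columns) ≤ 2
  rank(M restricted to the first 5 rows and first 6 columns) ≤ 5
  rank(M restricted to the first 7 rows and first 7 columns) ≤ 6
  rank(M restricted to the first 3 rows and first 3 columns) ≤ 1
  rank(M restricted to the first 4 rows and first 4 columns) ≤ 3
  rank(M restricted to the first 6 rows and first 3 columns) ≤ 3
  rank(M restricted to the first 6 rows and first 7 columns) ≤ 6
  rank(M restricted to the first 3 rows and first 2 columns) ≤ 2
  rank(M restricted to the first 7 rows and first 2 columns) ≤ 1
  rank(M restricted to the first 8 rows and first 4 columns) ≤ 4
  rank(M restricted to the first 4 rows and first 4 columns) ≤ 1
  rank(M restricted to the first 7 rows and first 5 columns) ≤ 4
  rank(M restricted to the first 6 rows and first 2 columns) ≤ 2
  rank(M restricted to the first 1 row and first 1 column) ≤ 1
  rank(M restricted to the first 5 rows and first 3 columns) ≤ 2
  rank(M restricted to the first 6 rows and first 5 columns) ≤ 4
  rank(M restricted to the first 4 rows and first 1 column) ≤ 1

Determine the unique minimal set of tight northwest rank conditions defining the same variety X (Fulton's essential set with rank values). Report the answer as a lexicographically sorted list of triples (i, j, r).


Recovering R(i,j) via the rank-extension bound from the 28 conditions:

  row 1: 0  0  0  0  0  0  1  1
  row 2: 1  1  1  1  1  1  2  2
  row 3: 1  1  1  1  2  2  3  3
  row 4: 1  1  1  1  2  3  4  4
  row 5: 1  1  2  2  3  4  5  5
  row 6: 1  1  2  3  4  5  6  6
  row 7: 1  1  2  3  4  5  6  7
  row 8: 1  2  3  4  5  6  7  8

second differences of R give the permutation w = (7, 1, 5, 6, 3, 4, 8, 2).

Fulton essential set (3 of the 15 Rothe cells):

[(1, 6, 0), (4, 4, 1), (7, 2, 1)]


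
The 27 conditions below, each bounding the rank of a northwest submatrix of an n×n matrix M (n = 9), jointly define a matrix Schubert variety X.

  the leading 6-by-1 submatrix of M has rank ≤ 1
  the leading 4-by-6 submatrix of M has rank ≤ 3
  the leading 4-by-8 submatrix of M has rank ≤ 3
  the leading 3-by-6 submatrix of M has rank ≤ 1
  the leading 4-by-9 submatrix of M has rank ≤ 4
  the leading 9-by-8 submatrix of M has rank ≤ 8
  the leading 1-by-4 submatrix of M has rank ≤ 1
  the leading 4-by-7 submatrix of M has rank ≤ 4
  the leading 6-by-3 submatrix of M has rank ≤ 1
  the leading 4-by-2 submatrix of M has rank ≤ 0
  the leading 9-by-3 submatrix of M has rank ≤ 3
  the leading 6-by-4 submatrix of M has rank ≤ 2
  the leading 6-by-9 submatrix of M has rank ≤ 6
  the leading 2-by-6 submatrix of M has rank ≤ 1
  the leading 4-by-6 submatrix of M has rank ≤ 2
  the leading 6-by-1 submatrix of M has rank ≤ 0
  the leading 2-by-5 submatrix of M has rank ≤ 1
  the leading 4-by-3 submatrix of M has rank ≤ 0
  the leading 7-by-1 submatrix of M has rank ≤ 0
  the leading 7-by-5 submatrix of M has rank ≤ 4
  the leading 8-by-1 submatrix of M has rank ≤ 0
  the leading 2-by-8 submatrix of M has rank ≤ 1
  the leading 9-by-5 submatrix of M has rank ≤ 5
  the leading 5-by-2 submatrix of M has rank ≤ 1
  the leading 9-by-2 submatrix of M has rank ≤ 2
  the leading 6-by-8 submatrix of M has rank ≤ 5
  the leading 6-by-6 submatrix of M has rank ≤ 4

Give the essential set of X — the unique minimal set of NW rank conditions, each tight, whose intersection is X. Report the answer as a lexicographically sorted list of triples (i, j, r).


Rank table r_w(9×9) implied by the 27 constraints:

  0 0 0 1 1 1 1 1 1
  0 0 0 1 1 1 1 1 2
  0 0 0 1 1 1 2 2 3
  0 0 0 1 2 2 3 3 4
  0 1 1 2 3 3 4 4 5
  0 1 1 2 3 4 5 5 6
  0 1 2 3 4 5 6 6 7
  0 1 2 3 4 5 6 7 8
  1 2 3 4 5 6 7 8 9

second differences of R give the permutation w = (4, 9, 7, 5, 2, 6, 3, 8, 1).

Rothe diagram D(w) (23 cells), 5 SE-corners (essential conditions):

[(2, 8, 1), (3, 6, 1), (4, 3, 0), (6, 3, 1), (8, 1, 0)]


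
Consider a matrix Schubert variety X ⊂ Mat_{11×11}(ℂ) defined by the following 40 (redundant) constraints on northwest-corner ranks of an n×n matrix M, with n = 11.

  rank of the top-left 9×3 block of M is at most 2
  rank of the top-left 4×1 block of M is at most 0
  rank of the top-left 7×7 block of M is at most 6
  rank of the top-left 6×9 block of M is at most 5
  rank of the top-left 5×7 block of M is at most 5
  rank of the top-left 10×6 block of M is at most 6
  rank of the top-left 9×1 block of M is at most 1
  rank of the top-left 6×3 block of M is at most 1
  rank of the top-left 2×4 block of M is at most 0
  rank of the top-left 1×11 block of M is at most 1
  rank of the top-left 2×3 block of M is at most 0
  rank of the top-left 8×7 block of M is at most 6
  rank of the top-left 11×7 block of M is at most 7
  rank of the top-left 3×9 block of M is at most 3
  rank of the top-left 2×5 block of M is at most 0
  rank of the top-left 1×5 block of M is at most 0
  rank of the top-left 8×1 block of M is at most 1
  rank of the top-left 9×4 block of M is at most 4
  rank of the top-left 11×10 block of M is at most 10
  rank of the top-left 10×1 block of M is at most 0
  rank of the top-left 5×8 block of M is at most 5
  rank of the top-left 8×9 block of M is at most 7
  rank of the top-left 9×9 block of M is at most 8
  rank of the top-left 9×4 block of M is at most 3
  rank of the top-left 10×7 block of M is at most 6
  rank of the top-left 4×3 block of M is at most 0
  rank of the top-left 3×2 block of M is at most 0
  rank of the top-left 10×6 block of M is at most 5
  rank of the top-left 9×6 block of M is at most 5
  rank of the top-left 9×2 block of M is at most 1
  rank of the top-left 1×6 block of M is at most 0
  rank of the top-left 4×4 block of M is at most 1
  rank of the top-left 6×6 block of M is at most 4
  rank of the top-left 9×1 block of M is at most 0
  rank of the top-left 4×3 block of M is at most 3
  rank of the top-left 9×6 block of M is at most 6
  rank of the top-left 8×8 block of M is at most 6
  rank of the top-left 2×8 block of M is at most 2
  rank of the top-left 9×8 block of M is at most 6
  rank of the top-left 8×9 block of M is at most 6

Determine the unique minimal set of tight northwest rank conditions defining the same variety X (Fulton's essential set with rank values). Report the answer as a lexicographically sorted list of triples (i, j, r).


Recovering R(i,j) via the rank-extension bound from the 40 conditions:

  i=1: 0 0 0 0 0 0 1 1 1 1 1
  i=2: 0 0 0 0 0 1 2 2 2 2 2
  i=3: 0 0 0 1 1 2 3 3 3 3 3
  i=4: 0 0 0 1 2 3 4 4 4 4 4
  i=5: 0 1 1 2 3 4 5 5 5 5 5
  i=6: 0 1 1 2 3 4 5 5 5 6 6
  i=7: 0 1 2 3 4 5 6 6 6 7 7
  i=8: 0 1 2 3 4 5 6 6 6 7 8
  i=9: 0 1 2 3 4 5 6 6 7 8 9
  i=10: 0 1 2 3 4 5 6 7 8 9 10
  i=11: 1 2 3 4 5 6 7 8 9 10 11

second differences of R give the permutation w = (7, 6, 4, 5, 2, 10, 3, 11, 9, 8, 1).

|D(w)|=29, |Ess(w)|=8:

[(1, 6, 0), (2, 5, 0), (4, 3, 0), (6, 3, 1), (6, 9, 5), (8, 9, 6), (9, 8, 6), (10, 1, 0)]


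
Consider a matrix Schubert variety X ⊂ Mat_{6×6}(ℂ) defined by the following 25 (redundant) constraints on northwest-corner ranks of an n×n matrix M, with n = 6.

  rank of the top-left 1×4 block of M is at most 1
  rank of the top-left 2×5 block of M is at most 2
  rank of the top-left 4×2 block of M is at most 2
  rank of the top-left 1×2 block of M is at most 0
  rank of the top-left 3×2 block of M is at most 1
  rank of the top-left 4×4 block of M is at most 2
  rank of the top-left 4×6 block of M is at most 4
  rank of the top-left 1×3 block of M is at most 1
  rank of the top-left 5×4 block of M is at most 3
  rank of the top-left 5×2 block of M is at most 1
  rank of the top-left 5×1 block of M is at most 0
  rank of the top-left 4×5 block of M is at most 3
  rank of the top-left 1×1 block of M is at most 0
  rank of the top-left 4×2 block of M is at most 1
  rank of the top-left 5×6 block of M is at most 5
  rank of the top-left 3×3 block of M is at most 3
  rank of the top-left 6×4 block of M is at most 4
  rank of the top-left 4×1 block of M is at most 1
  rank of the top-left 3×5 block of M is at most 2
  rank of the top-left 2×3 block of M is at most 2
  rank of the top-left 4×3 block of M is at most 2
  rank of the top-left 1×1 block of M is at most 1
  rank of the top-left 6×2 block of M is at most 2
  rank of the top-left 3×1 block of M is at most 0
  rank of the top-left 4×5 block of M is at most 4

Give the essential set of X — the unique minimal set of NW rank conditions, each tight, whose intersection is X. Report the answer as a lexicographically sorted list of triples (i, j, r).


Reconstructing r_w from the 25 given conditions:

  i=1: 0, 0, 1, 1, 1, 1
  i=2: 0, 1, 2, 2, 2, 2
  i=3: 0, 1, 2, 2, 2, 3
  i=4: 0, 1, 2, 2, 3, 4
  i=5: 0, 1, 2, 3, 4, 5
  i=6: 1, 2, 3, 4, 5, 6

the unique w with this rank table is (3, 2, 6, 5, 4, 1).

D(w) has 9 cells with 4 SE-corners; essential set:

[(1, 2, 0), (3, 5, 2), (4, 4, 2), (5, 1, 0)]


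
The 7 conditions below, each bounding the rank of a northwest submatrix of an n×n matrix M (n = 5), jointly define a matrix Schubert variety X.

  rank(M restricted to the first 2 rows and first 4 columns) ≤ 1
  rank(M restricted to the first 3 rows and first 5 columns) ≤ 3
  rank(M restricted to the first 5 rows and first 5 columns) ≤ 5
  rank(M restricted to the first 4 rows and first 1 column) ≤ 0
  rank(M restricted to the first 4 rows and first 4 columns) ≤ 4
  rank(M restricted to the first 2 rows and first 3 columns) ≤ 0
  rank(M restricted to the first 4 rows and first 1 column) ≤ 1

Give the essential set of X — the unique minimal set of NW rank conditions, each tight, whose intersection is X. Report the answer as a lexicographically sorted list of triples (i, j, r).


The tightest implied rank at each (i,j), from the 7 conditions:

  row 1: 0 0 0 1 1
  row 2: 0 0 0 1 2
  row 3: 0 1 1 2 3
  row 4: 0 1 2 3 4
  row 5: 1 2 3 4 5

the unique w with this rank table is (4, 5, 2, 3, 1).

Fulton essential set (2 of the 8 Rothe cells):

[(2, 3, 0), (4, 1, 0)]


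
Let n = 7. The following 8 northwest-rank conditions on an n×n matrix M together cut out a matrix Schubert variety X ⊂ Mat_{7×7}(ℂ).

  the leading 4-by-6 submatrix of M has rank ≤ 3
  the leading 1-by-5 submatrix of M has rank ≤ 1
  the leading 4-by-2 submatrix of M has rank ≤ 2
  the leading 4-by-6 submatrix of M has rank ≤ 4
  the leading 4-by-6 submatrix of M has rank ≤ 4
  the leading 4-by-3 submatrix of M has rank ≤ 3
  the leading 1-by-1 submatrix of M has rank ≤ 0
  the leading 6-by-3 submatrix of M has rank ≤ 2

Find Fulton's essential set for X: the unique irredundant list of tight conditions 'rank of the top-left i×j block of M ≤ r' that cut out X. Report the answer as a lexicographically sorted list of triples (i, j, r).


Rank table r_w(7×7) implied by the 8 constraints:

  row 1: 0  1  1  1  1  1  1
  row 2: 1  2  2  2  2  2  2
  row 3: 1  2  2  3  3  3  3
  row 4: 1  2  2  3  3  3  4
  row 5: 1  2  2  3  4  4  5
  row 6: 1  2  2  3  4  5  6
  row 7: 1  2  3  4  5  6  7

reading off 1-entries of Δ²R: w = (2, 1, 4, 7, 5, 6, 3).

Rothe diagram D(w) (7 cells), 3 SE-corners (essential conditions):

[(1, 1, 0), (4, 6, 3), (6, 3, 2)]


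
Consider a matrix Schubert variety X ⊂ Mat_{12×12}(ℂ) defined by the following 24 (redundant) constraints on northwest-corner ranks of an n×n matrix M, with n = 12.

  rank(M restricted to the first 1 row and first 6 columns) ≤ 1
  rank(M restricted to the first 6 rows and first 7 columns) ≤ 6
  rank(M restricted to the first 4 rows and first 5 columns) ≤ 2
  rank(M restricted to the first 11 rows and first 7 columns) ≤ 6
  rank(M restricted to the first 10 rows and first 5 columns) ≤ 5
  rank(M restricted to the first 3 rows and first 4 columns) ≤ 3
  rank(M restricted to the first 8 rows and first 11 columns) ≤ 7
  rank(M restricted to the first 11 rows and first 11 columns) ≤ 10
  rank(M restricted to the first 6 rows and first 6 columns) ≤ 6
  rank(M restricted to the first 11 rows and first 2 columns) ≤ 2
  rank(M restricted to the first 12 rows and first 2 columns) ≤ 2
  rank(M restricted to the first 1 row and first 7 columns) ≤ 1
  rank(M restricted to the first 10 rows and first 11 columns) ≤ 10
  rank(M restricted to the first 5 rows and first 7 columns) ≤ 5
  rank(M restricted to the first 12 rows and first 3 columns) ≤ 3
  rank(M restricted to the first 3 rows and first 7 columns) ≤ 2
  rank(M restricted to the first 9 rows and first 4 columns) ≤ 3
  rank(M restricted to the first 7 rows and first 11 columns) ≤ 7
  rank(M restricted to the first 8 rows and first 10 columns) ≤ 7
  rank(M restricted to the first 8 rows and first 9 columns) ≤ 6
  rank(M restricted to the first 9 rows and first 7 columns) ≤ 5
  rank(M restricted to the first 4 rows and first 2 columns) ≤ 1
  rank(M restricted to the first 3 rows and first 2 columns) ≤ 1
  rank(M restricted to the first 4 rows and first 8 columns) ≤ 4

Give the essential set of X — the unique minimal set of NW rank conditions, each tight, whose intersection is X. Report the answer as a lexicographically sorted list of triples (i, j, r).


Reconstructing r_w from the 24 given conditions:

  1 1 1 1 1 1 1 1 1 1 1 1
  1 1 2 2 2 2 2 2 2 2 2 2
  1 1 2 2 2 2 2 3 3 3 3 3
  1 1 2 2 2 3 3 4 4 4 4 4
  1 2 3 3 3 4 4 5 5 5 5 5
  1 2 3 3 4 5 5 6 6 6 6 6
  1 2 3 3 4 5 5 6 6 7 7 7
  1 2 3 3 4 5 5 6 6 7 7 8
  1 2 3 3 4 5 5 6 7 8 8 9
  1 2 3 4 5 6 6 7 8 9 9 10
  1 2 3 4 5 6 6 7 8 9 10 11
  1 2 3 4 5 6 7 8 9 10 11 12

hence w(1..12) = (1, 3, 8, 6, 2, 5, 10, 12, 9, 4, 11, 7).

Fulton essential set (8 of the 20 Rothe cells):

[(3, 7, 2), (4, 2, 1), (4, 5, 2), (8, 9, 6), (8, 11, 7), (9, 4, 3), (9, 7, 5), (11, 7, 6)]


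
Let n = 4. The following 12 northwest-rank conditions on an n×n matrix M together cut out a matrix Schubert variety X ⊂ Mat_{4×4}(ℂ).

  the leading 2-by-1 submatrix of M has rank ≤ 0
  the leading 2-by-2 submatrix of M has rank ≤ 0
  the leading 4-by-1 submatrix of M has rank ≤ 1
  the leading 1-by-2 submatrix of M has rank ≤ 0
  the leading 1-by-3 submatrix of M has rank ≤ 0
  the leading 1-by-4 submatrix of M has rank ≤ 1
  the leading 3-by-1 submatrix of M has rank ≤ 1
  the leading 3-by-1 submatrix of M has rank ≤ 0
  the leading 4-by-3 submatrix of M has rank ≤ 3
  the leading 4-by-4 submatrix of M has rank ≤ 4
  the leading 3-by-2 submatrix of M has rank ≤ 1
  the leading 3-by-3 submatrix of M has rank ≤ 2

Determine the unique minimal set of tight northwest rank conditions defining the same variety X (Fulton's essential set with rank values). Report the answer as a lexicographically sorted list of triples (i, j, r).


Computing R[i][j] = min implied NW-rank bound (n=4, 12 conditions):

  0  0  0  1
  0  0  1  2
  0  1  2  3
  1  2  3  4

reading off 1-entries of Δ²R: w = (4, 3, 2, 1).

|D(w)|=6, |Ess(w)|=3:

[(1, 3, 0), (2, 2, 0), (3, 1, 0)]


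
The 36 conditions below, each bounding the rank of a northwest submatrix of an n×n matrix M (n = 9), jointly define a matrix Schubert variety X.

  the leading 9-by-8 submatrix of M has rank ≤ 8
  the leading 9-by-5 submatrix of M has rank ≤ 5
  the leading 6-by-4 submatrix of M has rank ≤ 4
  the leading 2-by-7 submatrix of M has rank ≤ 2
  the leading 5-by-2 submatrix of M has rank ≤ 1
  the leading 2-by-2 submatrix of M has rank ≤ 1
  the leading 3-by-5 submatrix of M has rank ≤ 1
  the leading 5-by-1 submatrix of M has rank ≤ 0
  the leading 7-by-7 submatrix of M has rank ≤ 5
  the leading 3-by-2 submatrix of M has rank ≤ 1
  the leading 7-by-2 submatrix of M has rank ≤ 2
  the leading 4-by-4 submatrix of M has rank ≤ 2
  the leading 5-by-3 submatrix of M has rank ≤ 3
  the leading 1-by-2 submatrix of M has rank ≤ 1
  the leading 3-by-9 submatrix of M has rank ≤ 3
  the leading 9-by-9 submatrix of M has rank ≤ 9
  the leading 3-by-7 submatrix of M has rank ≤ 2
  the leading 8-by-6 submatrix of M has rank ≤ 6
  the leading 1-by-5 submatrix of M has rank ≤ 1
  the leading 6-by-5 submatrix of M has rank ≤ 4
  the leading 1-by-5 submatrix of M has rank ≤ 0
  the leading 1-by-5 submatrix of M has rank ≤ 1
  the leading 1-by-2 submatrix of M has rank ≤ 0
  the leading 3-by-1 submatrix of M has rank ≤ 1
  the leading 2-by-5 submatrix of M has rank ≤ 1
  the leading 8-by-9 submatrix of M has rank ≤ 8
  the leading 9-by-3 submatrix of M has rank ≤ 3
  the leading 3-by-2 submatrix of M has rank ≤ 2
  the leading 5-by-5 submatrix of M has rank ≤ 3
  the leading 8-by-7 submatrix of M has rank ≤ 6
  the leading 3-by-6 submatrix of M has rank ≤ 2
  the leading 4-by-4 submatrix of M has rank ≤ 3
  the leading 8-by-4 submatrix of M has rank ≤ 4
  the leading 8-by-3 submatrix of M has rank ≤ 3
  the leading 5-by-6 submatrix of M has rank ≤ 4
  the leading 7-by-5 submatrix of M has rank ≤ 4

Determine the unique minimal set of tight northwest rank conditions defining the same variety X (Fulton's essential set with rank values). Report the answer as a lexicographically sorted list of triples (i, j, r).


Rank table r_w(9×9) implied by the 36 constraints:

  i=1: 0, 0, 0, 0, 0, 1, 1, 1, 1
  i=2: 0, 1, 1, 1, 1, 2, 2, 2, 2
  i=3: 0, 1, 1, 1, 1, 2, 2, 3, 3
  i=4: 0, 1, 2, 2, 2, 3, 3, 4, 4
  i=5: 0, 1, 2, 3, 3, 4, 4, 5, 5
  i=6: 1, 2, 3, 4, 4, 5, 5, 6, 6
  i=7: 1, 2, 3, 4, 4, 5, 5, 6, 7
  i=8: 1, 2, 3, 4, 5, 6, 6, 7, 8
  i=9: 1, 2, 3, 4, 5, 6, 7, 8, 9

giving w = (6, 2, 8, 3, 4, 1, 9, 5, 7) via Δ²R.

D(w) has 15 cells with 6 SE-corners; essential set:

[(1, 5, 0), (3, 5, 1), (3, 7, 2), (5, 1, 0), (7, 5, 4), (7, 7, 5)]


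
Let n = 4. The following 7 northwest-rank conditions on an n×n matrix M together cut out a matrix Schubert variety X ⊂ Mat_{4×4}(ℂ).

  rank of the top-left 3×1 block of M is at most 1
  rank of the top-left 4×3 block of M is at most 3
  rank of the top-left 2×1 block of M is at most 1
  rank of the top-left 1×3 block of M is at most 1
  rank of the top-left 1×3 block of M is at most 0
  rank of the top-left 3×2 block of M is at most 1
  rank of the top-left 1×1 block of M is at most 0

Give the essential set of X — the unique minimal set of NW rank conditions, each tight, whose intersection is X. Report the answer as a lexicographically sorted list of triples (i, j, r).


Computing R[i][j] = min implied NW-rank bound (n=4, 7 conditions):

  i=1: 0, 0, 0, 1
  i=2: 1, 1, 1, 2
  i=3: 1, 1, 2, 3
  i=4: 1, 2, 3, 4

the unique w with this rank table is (4, 1, 3, 2).

Rothe diagram D(w) (4 cells), 2 SE-corners (essential conditions):

[(1, 3, 0), (3, 2, 1)]


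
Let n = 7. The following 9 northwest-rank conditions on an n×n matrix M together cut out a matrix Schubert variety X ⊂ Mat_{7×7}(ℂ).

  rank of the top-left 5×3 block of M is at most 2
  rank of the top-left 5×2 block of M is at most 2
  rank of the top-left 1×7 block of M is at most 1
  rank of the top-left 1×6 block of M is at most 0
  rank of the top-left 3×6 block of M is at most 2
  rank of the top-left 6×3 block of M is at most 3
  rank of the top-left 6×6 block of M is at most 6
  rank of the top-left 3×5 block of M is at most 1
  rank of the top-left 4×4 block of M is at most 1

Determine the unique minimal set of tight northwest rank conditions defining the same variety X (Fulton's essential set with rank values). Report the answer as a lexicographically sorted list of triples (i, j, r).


Rank table r_w(7×7) implied by the 9 constraints:

  0 0 0 0 0 0 1
  1 1 1 1 1 1 2
  1 1 1 1 1 2 3
  1 1 1 1 2 3 4
  1 2 2 2 3 4 5
  1 2 3 3 4 5 6
  1 2 3 4 5 6 7

reading off 1-entries of Δ²R: w = (7, 1, 6, 5, 2, 3, 4).

Rothe diagram D(w) (13 cells), 3 SE-corners (essential conditions):

[(1, 6, 0), (3, 5, 1), (4, 4, 1)]


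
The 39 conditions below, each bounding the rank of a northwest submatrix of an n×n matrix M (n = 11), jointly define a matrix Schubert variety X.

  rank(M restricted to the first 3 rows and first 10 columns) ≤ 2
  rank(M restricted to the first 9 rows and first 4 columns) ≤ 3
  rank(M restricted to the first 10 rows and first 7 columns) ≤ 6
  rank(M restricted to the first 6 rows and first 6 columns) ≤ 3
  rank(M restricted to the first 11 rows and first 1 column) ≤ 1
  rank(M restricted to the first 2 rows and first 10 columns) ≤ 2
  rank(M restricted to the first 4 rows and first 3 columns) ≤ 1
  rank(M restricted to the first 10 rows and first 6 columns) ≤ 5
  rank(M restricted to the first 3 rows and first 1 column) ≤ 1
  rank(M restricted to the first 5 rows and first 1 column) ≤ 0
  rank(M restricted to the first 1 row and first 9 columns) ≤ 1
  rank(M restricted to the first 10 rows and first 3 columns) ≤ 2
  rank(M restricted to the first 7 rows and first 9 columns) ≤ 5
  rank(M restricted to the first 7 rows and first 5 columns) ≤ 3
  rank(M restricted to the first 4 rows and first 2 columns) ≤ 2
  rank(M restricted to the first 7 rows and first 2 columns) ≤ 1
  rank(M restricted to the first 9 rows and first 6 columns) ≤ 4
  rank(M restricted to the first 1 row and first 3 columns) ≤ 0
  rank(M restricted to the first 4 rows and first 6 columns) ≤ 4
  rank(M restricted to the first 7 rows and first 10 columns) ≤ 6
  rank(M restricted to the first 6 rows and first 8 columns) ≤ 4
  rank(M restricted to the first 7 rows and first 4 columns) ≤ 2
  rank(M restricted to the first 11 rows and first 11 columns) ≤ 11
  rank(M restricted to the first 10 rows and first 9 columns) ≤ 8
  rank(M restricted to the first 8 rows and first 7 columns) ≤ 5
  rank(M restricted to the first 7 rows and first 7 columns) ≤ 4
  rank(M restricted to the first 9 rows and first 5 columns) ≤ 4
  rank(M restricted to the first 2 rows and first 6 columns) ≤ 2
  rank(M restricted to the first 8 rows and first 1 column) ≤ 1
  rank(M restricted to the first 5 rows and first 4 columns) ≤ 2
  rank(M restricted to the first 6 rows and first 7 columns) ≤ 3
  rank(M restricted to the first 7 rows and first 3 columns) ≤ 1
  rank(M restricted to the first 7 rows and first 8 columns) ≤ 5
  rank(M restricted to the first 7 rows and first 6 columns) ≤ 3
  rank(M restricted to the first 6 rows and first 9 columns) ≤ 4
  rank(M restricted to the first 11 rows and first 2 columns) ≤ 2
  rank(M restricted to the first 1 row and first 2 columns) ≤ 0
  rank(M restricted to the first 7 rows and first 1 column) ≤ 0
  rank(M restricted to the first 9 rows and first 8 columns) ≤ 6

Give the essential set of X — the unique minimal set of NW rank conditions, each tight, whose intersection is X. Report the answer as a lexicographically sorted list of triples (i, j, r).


Reconstructing r_w from the 39 given conditions:

  0  0  0  1  1  1  1  1  1  1  1
  0  1  1  2  2  2  2  2  2  2  2
  0  1  1  2  2  2  2  2  2  2  3
  0  1  1  2  3  3  3  3  3  3  4
  0  1  1  2  3  3  3  4  4  4  5
  0  1  1  2  3  3  3  4  4  5  6
  0  1  1  2  3  3  4  5  5  6  7
  1  2  2  3  4  4  5  6  6  7  8
  1  2  2  3  4  4  5  6  7  8  9
  1  2  2  3  4  5  6  7  8  9  10
  1  2  3  4  5  6  7  8  9  10  11

second differences of R give the permutation w = (4, 2, 11, 5, 8, 10, 7, 1, 9, 6, 3).

Rothe diagram D(w) (29 cells), 9 SE-corners (essential conditions):

[(1, 3, 0), (3, 10, 2), (6, 7, 3), (6, 9, 4), (7, 1, 0), (7, 3, 1), (7, 6, 3), (9, 6, 4), (10, 3, 2)]


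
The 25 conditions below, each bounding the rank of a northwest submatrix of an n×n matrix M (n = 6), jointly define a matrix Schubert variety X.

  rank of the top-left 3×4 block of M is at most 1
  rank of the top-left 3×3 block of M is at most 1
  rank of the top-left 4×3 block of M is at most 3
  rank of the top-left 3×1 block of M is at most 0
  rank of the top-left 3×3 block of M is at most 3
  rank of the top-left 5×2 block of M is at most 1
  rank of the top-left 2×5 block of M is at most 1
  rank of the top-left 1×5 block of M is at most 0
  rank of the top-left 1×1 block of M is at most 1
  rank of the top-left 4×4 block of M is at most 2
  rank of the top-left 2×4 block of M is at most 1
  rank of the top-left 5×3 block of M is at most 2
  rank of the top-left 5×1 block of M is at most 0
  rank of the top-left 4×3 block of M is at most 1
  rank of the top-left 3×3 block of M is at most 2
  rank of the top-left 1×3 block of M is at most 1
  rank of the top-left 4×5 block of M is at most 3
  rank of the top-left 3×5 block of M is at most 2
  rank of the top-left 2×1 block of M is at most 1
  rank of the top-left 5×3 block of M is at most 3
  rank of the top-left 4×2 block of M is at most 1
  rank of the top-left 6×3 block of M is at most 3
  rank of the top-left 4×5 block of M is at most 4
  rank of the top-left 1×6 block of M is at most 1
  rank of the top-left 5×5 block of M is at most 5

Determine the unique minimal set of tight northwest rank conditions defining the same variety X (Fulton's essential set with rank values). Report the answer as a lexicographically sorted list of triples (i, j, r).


Propagating the 25 rank bounds to every northwest block:

  i=1: 0 0 0 0 0 1
  i=2: 0 1 1 1 1 2
  i=3: 0 1 1 1 2 3
  i=4: 0 1 1 2 3 4
  i=5: 0 1 2 3 4 5
  i=6: 1 2 3 4 5 6

second differences of R give the permutation w = (6, 2, 5, 4, 3, 1).

4 SE-corners of the 12-cell Rothe diagram give Ess(w):

[(1, 5, 0), (3, 4, 1), (4, 3, 1), (5, 1, 0)]


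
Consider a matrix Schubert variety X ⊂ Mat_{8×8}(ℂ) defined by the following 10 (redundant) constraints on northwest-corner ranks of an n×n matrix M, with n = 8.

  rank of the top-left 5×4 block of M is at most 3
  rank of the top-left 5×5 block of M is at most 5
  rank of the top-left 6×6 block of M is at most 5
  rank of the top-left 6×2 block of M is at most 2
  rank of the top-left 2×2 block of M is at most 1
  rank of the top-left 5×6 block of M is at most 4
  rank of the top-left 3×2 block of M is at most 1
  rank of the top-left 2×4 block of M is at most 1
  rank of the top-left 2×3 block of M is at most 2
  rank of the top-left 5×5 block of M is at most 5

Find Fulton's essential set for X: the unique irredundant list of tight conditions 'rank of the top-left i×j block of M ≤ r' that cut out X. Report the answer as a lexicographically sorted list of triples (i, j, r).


Reconstructing r_w from the 10 given conditions:

  i=1: 1  1  1  1  1  1  1  1
  i=2: 1  1  1  1  2  2  2  2
  i=3: 1  1  2  2  3  3  3  3
  i=4: 1  2  3  3  4  4  4  4
  i=5: 1  2  3  3  4  4  5  5
  i=6: 1  2  3  4  5  5  6  6
  i=7: 1  2  3  4  5  6  7  7
  i=8: 1  2  3  4  5  6  7  8

giving w = (1, 5, 3, 2, 7, 4, 6, 8) via Δ²R.

D(w) has 6 cells with 4 SE-corners; essential set:

[(2, 4, 1), (3, 2, 1), (5, 4, 3), (5, 6, 4)]


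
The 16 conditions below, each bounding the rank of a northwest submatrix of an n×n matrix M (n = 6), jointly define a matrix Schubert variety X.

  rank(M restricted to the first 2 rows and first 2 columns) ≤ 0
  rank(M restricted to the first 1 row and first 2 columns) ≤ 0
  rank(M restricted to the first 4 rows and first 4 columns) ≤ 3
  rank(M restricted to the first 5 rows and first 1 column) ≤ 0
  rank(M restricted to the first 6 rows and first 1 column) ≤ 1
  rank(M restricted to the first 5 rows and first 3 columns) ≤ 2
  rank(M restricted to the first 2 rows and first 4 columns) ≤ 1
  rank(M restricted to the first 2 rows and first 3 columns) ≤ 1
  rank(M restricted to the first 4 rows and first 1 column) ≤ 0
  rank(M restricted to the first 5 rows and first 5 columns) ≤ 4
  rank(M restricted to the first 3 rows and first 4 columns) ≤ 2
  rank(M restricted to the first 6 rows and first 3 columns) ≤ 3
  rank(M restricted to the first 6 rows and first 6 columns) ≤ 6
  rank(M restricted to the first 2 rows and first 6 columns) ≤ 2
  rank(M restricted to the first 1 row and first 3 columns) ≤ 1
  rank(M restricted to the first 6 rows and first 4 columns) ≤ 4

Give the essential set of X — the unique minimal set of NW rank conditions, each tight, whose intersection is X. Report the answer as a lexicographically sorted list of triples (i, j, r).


Rank table r_w(6×6) implied by the 16 constraints:

  i=1: 0 | 0 | 1 | 1 | 1 | 1
  i=2: 0 | 0 | 1 | 1 | 2 | 2
  i=3: 0 | 1 | 2 | 2 | 3 | 3
  i=4: 0 | 1 | 2 | 3 | 4 | 4
  i=5: 0 | 1 | 2 | 3 | 4 | 5
  i=6: 1 | 2 | 3 | 4 | 5 | 6

giving w = (3, 5, 2, 4, 6, 1) via Δ²R.

D(w) has 8 cells with 3 SE-corners; essential set:

[(2, 2, 0), (2, 4, 1), (5, 1, 0)]


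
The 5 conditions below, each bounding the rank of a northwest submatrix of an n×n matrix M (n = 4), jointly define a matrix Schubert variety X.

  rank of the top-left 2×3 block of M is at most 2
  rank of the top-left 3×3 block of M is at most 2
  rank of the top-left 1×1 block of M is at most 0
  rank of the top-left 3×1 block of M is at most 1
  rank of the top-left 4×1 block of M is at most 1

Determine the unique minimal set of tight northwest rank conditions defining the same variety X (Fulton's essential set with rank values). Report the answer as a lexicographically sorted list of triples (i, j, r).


The tightest implied rank at each (i,j), from the 5 conditions:

  R[1]: 0 | 1 | 1 | 1
  R[2]: 1 | 2 | 2 | 2
  R[3]: 1 | 2 | 2 | 3
  R[4]: 1 | 2 | 3 | 4

reading off 1-entries of Δ²R: w = (2, 1, 4, 3).

D(w) has 2 cells with 2 SE-corners; essential set:

[(1, 1, 0), (3, 3, 2)]


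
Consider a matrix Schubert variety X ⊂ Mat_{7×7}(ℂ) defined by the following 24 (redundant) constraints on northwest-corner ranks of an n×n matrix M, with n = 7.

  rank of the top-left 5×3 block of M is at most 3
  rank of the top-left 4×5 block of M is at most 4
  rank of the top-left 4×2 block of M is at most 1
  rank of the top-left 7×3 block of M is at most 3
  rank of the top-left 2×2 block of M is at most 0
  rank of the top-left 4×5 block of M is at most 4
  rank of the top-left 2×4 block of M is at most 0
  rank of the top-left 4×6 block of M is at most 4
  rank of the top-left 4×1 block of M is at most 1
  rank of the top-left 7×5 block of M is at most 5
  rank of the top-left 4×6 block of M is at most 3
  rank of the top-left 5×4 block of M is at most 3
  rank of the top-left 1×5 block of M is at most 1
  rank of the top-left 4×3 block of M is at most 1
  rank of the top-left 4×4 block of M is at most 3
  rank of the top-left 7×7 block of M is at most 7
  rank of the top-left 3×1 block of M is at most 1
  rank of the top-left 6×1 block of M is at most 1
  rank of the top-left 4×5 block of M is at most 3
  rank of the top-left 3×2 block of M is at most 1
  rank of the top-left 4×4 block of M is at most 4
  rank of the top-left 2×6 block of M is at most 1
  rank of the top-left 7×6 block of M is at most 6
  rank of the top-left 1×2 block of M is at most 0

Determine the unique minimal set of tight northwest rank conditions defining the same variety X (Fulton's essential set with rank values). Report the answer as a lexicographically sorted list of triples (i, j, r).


The tightest implied rank at each (i,j), from the 24 conditions:

  0 0 0 0 1 1 1
  0 0 0 0 1 1 2
  1 1 1 1 2 2 3
  1 1 1 2 3 3 4
  1 2 2 3 4 4 5
  1 2 3 4 5 5 6
  1 2 3 4 5 6 7

giving w = (5, 7, 1, 4, 2, 3, 6) via Δ²R.

ℓ(w)=11; the 3 essential cells (i,j,r):

[(2, 4, 0), (2, 6, 1), (4, 3, 1)]


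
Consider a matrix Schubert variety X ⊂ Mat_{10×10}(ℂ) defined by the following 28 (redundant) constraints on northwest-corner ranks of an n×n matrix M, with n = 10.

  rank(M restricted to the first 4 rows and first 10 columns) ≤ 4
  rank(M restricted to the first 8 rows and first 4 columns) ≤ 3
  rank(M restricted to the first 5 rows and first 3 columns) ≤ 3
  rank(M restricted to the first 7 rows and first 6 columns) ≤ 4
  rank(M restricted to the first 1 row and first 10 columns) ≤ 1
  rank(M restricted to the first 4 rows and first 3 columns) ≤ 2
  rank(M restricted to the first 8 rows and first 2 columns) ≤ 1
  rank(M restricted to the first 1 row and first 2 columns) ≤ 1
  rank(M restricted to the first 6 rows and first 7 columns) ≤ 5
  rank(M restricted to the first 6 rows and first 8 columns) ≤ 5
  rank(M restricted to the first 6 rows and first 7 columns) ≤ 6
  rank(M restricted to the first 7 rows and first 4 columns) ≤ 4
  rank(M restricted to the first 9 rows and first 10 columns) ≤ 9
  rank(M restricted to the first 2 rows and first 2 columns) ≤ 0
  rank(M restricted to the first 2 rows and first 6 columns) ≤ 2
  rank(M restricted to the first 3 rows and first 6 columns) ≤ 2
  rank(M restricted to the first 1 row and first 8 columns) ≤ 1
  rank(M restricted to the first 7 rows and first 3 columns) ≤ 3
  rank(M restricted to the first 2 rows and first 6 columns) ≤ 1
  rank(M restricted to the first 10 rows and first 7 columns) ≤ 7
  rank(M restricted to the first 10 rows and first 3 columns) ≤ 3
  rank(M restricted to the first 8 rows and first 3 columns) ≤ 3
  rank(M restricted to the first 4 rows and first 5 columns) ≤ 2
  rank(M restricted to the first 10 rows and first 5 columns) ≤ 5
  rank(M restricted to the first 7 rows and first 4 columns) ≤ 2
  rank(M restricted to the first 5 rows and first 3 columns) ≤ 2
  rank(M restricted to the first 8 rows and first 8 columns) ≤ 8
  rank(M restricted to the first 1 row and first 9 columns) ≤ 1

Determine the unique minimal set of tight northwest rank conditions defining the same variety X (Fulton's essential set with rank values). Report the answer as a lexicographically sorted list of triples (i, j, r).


Recovering R(i,j) via the rank-extension bound from the 28 conditions:

  0  0  1  1  1  1  1  1  1  1
  0  0  1  1  1  1  2  2  2  2
  1  1  2  2  2  2  3  3  3  3
  1  1  2  2  2  3  4  4  4  4
  1  1  2  2  3  4  5  5  5  5
  1  1  2  2  3  4  5  5  6  6
  1  1  2  2  3  4  5  6  7  7
  1  1  2  3  4  5  6  7  8  8
  1  2  3  4  5  6  7  8  9  9
  1  2  3  4  5  6  7  8  9  10

second differences of R give the permutation w = (3, 7, 1, 6, 5, 9, 8, 4, 2, 10).

Rothe diagram D(w) (18 cells), 6 SE-corners (essential conditions):

[(2, 2, 0), (2, 6, 1), (4, 5, 2), (6, 8, 5), (7, 4, 2), (8, 2, 1)]


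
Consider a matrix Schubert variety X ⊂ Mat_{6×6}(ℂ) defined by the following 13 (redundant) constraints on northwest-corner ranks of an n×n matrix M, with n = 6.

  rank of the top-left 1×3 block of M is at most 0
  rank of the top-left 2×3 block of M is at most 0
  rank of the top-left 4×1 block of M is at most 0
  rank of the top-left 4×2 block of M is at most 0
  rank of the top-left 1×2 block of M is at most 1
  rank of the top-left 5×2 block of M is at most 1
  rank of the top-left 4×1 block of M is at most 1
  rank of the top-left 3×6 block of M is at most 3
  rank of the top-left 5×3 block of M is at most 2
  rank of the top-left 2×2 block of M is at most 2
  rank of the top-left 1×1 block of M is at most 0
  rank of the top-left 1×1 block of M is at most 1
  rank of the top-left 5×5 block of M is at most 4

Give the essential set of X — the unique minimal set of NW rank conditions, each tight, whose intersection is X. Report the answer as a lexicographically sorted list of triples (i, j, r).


Reconstructing r_w from the 13 given conditions:

  R[1]: 0 | 0 | 0 | 1 | 1 | 1
  R[2]: 0 | 0 | 0 | 1 | 2 | 2
  R[3]: 0 | 0 | 1 | 2 | 3 | 3
  R[4]: 0 | 0 | 1 | 2 | 3 | 4
  R[5]: 1 | 1 | 2 | 3 | 4 | 5
  R[6]: 1 | 2 | 3 | 4 | 5 | 6

hence w(1..6) = (4, 5, 3, 6, 1, 2).

ℓ(w)=10; the 2 essential cells (i,j,r):

[(2, 3, 0), (4, 2, 0)]


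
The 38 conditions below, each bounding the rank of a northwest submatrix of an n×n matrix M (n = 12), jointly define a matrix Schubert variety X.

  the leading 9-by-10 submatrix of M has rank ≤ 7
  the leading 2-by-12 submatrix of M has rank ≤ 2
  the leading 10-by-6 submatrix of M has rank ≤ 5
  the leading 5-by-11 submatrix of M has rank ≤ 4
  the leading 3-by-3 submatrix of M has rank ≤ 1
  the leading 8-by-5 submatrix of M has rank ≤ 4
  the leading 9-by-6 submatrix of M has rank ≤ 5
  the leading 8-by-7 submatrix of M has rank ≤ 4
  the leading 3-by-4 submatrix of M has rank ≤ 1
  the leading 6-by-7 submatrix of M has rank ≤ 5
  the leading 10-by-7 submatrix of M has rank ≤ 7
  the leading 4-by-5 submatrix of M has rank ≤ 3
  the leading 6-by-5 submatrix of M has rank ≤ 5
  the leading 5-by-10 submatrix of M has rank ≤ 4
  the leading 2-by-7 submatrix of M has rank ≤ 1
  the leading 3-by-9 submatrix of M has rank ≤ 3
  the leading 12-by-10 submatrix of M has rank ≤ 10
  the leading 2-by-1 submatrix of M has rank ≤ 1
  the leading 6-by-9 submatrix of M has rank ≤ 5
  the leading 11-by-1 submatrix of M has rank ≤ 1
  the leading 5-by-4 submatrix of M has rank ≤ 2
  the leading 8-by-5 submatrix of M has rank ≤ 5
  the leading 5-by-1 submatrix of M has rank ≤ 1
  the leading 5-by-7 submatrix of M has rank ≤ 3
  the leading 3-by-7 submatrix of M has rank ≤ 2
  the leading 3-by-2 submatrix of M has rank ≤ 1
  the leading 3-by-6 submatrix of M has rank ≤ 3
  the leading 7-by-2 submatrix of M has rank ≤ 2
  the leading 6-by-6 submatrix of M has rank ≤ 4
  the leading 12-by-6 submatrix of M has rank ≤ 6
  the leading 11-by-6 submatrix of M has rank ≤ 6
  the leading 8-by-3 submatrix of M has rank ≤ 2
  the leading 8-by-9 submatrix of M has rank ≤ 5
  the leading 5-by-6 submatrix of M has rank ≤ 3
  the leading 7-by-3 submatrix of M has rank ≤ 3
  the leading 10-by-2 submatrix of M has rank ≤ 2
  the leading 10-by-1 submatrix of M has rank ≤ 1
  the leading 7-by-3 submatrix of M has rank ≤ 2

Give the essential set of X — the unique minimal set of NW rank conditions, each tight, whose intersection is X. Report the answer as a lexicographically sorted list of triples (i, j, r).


Computing R[i][j] = min implied NW-rank bound (n=12, 38 conditions):

  i=1: 1  1  1  1  1  1  1  1  1  1  1  1
  i=2: 1  1  1  1  1  1  1  2  2  2  2  2
  i=3: 1  1  1  1  2  2  2  3  3  3  3  3
  i=4: 1  2  2  2  3  3  3  4  4  4  4  4
  i=5: 1  2  2  2  3  3  3  4  4  4  4  5
  i=6: 1  2  2  3  4  4  4  5  5  5  5  6
  i=7: 1  2  2  3  4  4  4  5  5  6  6  7
  i=8: 1  2  2  3  4  4  4  5  5  6  7  8
  i=9: 1  2  3  4  5  5  5  6  6  7  8  9
  i=10: 1  2  3  4  5  5  6  7  7  8  9  10
  i=11: 1  2  3  4  5  6  7  8  8  9  10  11
  i=12: 1  2  3  4  5  6  7  8  9  10  11  12

reading off 1-entries of Δ²R: w = (1, 8, 5, 2, 12, 4, 10, 11, 3, 7, 6, 9).

ℓ(w)=26; the 9 essential cells (i,j,r):

[(2, 7, 1), (3, 4, 1), (5, 4, 2), (5, 7, 3), (5, 11, 4), (8, 3, 2), (8, 7, 4), (8, 9, 5), (10, 6, 5)]
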